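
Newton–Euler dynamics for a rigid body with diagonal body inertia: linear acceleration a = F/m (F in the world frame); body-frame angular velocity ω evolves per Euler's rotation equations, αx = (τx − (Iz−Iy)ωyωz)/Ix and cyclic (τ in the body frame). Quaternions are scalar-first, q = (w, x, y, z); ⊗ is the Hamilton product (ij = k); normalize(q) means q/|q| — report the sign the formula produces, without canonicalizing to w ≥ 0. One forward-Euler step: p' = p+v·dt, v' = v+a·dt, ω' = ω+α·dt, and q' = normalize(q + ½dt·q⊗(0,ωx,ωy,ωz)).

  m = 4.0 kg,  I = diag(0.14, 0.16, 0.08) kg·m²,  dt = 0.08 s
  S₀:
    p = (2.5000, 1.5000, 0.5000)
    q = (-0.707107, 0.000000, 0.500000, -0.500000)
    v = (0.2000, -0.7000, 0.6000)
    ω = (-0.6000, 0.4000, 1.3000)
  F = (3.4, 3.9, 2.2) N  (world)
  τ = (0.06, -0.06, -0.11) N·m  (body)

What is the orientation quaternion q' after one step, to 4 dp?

q' = (-0.6879, 0.0509, 0.4998, -0.5238)

2q̇ = q⊗(0,ω) = (0.4500000, 1.2742642, 0.0171572, -0.6192391)
q' = normalize(q + ½dt·q⊗(0,ω)) = (-0.6879, 0.0509, 0.4998, -0.5238)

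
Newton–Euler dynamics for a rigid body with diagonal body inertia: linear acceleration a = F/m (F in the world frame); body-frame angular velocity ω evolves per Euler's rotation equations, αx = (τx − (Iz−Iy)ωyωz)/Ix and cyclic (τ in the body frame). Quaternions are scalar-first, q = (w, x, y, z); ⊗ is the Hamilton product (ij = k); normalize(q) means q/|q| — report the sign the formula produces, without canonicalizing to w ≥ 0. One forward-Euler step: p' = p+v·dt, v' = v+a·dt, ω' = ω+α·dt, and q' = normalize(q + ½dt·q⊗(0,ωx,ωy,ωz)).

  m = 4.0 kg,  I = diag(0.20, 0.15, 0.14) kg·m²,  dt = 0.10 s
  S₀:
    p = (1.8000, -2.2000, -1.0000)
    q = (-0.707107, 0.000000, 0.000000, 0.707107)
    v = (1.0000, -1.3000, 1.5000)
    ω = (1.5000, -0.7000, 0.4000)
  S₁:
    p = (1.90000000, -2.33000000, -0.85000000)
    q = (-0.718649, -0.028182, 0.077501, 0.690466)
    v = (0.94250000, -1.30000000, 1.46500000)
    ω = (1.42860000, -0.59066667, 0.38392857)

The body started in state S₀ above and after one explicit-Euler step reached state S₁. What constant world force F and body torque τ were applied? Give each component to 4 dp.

F = (-2.3000, 0.0000, -1.4000)
τ = (-0.1400, 0.2000, 0.0300)

velocity change Δv = (-0.05750000, 0.00000000, -0.03500000)
applied force F = (-2.3000, 0.0000, -1.4000)
ω₁ − ω₀ = (-0.07140000, 0.10933333, -0.01607143)
gyro term ω₀×Iω₀ = (0.0028, 0.0360, 0.0525)
τ = I·(Δω/dt) + ω₀×(Iω₀) = (-0.1400, 0.2000, 0.0300)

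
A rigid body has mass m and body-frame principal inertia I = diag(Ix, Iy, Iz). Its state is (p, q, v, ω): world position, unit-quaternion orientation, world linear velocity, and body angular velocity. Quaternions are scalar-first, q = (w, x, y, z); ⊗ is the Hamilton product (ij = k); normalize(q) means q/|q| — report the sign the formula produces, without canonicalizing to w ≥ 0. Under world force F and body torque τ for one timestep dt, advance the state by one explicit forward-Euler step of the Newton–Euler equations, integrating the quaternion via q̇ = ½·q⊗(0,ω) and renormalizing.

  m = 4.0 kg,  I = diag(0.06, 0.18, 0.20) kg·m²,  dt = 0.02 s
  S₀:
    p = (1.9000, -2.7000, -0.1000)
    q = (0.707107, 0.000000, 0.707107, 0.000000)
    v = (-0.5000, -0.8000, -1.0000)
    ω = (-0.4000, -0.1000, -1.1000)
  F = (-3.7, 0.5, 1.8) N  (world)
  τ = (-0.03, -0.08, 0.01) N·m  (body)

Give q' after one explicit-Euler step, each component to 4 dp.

Hamilton product q⊗(0,ω) = (0.0707107, -1.0606605, -0.0707107, -0.4949749)
updated quaternion q' = (0.7078, -0.0106, 0.7064, -0.0049)

q' = (0.7078, -0.0106, 0.7064, -0.0049)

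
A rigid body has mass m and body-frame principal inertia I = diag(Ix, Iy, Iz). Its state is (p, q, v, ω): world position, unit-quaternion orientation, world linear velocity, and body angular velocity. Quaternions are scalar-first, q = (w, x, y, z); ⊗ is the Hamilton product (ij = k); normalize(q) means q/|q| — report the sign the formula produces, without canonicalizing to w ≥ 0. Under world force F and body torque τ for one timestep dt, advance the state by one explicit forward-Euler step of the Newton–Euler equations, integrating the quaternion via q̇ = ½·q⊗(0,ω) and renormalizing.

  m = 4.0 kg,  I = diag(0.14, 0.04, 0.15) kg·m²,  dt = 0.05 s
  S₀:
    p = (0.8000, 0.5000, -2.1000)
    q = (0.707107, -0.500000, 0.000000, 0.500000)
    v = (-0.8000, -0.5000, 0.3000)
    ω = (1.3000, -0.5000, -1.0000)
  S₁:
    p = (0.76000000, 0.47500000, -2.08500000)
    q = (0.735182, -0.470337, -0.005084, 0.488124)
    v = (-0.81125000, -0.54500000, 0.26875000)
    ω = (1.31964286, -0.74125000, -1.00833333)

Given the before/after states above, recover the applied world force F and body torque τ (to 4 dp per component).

Δv = v₁−v₀ = (-0.01125000, -0.04500000, -0.03125000)
applied force F = (-0.9000, -3.6000, -2.5000)
Δω = ω₁−ω₀ = (0.01964286, -0.24125000, -0.00833333)
ω₀×(Iω₀) = (0.0550, 0.0130, 0.0650)
τ = I·(Δω/dt) + ω₀×(Iω₀) = (0.1100, -0.1800, 0.0400)

F = (-0.9000, -3.6000, -2.5000)
τ = (0.1100, -0.1800, 0.0400)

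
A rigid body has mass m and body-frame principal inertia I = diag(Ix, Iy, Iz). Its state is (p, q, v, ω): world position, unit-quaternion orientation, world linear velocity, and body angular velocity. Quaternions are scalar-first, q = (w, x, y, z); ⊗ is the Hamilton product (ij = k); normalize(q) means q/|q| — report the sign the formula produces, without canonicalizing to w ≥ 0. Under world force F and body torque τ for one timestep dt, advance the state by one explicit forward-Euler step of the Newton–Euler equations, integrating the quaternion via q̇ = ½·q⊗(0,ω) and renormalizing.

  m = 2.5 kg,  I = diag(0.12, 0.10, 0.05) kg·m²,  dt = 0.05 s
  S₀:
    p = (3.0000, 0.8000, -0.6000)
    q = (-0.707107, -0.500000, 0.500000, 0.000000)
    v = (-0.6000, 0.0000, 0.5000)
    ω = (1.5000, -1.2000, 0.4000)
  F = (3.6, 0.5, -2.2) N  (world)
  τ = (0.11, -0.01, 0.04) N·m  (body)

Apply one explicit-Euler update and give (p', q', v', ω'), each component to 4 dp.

linear accel F/m = (1.4400, 0.2000, -0.8800)
p' = p + v·dt = (2.9700, 0.8000, -0.5750)
new velocity v' = (-0.5280, 0.0100, 0.4560)
ω×(Iω) gyroscopic = (0.0240, 0.0420, 0.0360)
(τ − ω×Iω)/I = (0.7167, -0.5200, 0.0800)
ω' = ω + α·dt = (1.5358, -1.2260, 0.4040)
2q̇ = q⊗(0,ω) = (1.3500000, -0.8606605, 1.0485284, -0.4328428)
q + ½dt·q⊗(0,ω), renormalized = (-0.6725, -0.5209, 0.5256, -0.0108)

p' = (2.9700, 0.8000, -0.5750)
q' = (-0.6725, -0.5209, 0.5256, -0.0108)
v' = (-0.5280, 0.0100, 0.4560)
ω' = (1.5358, -1.2260, 0.4040)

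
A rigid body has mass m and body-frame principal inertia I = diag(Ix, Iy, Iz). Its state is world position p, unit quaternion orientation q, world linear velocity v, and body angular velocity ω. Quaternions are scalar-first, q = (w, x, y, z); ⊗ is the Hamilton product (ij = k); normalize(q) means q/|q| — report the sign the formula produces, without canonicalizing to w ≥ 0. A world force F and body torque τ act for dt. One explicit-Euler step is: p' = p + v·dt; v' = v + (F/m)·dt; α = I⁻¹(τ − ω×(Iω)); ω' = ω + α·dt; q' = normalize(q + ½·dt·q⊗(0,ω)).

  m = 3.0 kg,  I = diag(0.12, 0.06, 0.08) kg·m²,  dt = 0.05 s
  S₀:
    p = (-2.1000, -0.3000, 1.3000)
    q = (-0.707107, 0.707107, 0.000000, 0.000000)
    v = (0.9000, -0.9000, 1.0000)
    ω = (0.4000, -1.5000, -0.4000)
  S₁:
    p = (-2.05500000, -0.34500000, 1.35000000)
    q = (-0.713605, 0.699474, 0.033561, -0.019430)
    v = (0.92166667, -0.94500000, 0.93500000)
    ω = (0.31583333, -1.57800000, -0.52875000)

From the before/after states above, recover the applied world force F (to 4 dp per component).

F = (1.3000, -2.7000, -3.9000)

velocity change Δv = (0.02166667, -0.04500000, -0.06500000)
F = m·Δv/dt = (1.3000, -2.7000, -3.9000)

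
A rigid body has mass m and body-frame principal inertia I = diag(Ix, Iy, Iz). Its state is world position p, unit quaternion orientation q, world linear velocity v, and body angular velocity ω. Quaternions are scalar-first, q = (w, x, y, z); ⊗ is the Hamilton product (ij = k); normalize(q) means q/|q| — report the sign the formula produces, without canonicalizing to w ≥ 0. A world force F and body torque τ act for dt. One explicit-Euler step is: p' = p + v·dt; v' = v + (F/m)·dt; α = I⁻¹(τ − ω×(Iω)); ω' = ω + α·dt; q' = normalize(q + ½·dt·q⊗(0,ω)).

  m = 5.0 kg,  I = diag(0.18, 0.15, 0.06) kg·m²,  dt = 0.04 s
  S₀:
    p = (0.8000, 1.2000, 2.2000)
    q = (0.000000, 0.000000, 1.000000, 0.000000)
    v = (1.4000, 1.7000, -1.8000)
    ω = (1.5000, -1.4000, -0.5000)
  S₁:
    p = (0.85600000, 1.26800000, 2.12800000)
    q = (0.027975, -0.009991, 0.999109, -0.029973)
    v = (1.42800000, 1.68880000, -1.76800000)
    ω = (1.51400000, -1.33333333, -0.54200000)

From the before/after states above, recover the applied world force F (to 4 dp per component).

v₁ − v₀ = (0.02800000, -0.01120000, 0.03200000)
F = m·Δv/dt = (3.5000, -1.4000, 4.0000)

F = (3.5000, -1.4000, 4.0000)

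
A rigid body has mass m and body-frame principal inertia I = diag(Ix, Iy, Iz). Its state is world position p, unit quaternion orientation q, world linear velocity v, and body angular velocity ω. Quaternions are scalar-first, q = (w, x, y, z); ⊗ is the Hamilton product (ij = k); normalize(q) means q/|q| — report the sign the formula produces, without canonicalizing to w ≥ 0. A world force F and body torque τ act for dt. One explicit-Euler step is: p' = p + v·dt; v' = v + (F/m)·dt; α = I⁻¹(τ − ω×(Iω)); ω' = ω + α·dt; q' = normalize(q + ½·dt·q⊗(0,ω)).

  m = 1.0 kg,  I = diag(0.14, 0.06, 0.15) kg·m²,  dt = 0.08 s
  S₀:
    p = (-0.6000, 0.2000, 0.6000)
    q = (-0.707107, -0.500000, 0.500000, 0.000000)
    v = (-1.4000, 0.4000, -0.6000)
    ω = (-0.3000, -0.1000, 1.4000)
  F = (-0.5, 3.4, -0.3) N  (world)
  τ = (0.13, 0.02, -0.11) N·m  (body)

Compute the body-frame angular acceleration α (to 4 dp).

ω×(Iω) gyroscopic = (-0.0126, 0.0042, -0.0024)
α = I⁻¹(τ − ω×Iω) = (1.0186, 0.2633, -0.7173)

α = (1.0186, 0.2633, -0.7173)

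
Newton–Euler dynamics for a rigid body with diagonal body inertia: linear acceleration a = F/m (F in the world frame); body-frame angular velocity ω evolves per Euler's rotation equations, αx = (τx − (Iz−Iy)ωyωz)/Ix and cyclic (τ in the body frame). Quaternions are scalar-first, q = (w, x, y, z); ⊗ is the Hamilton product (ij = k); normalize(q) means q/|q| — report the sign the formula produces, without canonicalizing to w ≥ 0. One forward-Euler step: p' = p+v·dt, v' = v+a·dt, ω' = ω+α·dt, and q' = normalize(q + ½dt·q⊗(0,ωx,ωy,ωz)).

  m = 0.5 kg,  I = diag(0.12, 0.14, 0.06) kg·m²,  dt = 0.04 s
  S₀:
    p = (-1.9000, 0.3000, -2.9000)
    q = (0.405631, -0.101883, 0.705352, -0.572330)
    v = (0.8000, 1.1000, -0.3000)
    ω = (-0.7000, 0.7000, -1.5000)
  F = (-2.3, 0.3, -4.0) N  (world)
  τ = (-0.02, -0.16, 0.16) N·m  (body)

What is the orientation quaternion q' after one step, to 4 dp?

q⊗(0,ω) = (-1.4235595, -0.9413387, 0.5317482, -0.1860182)
updated quaternion q' = (0.3769, -0.1206, 0.7155, -0.5757)

q' = (0.3769, -0.1206, 0.7155, -0.5757)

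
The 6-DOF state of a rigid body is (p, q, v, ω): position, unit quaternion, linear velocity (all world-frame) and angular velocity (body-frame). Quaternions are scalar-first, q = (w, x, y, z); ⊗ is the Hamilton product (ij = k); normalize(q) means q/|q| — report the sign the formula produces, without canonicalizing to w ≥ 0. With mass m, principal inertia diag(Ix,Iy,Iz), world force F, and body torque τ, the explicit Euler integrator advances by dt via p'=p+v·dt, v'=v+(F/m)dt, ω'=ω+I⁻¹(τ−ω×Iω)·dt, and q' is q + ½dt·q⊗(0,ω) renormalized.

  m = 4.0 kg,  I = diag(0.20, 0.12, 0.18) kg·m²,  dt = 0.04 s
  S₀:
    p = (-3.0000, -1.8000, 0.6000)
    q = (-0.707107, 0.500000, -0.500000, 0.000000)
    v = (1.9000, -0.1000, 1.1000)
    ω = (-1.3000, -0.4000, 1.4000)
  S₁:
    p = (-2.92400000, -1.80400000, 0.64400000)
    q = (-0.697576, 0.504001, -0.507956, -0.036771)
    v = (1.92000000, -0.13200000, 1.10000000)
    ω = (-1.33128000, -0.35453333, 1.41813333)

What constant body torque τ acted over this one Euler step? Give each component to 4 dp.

τ = (-0.1900, 0.1000, 0.0400)

ω₁ − ω₀ = (-0.03128000, 0.04546667, 0.01813333)
ω₀×(Iω₀) = (-0.0336, -0.0364, -0.0416)
τ = I·(Δω/dt) + ω₀×(Iω₀) = (-0.1900, 0.1000, 0.0400)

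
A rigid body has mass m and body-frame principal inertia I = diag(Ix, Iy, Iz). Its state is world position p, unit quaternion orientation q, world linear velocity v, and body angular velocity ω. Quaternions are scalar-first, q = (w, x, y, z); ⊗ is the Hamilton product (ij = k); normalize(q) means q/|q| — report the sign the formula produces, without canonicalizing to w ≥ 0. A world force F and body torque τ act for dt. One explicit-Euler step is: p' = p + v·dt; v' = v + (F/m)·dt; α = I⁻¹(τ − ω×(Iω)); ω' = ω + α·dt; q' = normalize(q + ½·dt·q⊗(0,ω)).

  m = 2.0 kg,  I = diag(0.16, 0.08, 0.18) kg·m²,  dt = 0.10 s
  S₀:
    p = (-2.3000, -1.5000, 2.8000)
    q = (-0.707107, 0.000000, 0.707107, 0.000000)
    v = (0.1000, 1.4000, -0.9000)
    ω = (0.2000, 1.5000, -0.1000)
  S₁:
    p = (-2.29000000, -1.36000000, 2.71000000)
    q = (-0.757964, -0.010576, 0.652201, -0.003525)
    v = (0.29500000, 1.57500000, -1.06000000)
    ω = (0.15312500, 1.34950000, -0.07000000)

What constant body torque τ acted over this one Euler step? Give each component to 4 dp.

τ = (-0.0900, -0.1200, 0.0300)

Δω = ω₁−ω₀ = (-0.04687500, -0.15050000, 0.03000000)
ω₀×(Iω₀) = (-0.0150, 0.0004, -0.0240)
applied torque τ = (-0.0900, -0.1200, 0.0300)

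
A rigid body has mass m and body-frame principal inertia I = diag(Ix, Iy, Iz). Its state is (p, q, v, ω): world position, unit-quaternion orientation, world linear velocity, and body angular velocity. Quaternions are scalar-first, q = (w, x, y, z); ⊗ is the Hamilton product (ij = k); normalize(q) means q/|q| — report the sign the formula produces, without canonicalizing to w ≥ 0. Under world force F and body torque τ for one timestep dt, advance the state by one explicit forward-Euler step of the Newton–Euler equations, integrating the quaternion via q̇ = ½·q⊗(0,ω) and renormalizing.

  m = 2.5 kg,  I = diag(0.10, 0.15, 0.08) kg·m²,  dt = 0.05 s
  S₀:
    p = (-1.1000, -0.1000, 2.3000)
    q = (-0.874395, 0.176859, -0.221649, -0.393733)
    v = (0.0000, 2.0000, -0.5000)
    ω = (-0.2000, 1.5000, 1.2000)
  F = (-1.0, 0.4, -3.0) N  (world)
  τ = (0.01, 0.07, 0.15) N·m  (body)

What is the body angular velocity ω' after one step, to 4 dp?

gyro term ω×Iω = (-0.1260, -0.0048, -0.0150)
(τ − ω×Iω)/I = (1.3600, 0.4987, 2.0625)
ω + α·dt = (-0.1320, 1.5249, 1.3031)

ω' = (-0.1320, 1.5249, 1.3031)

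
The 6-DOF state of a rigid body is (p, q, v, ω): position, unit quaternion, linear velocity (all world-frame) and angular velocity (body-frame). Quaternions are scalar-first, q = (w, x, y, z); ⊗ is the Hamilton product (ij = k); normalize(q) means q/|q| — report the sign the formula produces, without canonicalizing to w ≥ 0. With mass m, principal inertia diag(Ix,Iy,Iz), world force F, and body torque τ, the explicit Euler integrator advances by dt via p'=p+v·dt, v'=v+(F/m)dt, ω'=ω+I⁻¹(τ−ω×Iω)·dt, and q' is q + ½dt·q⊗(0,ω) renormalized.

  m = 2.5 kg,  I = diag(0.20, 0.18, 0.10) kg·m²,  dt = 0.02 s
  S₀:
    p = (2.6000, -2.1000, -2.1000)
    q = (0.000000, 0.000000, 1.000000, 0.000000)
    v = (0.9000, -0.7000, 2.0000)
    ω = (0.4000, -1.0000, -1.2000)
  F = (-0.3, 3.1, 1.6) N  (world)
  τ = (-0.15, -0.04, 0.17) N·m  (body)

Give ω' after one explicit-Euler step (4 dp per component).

ω×(Iω) gyroscopic = (-0.0960, -0.0480, 0.0080)
α = I⁻¹(τ − ω×Iω) = (-0.2700, 0.0444, 1.6200)
ω' = ω + α·dt = (0.3946, -0.9991, -1.1676)

ω' = (0.3946, -0.9991, -1.1676)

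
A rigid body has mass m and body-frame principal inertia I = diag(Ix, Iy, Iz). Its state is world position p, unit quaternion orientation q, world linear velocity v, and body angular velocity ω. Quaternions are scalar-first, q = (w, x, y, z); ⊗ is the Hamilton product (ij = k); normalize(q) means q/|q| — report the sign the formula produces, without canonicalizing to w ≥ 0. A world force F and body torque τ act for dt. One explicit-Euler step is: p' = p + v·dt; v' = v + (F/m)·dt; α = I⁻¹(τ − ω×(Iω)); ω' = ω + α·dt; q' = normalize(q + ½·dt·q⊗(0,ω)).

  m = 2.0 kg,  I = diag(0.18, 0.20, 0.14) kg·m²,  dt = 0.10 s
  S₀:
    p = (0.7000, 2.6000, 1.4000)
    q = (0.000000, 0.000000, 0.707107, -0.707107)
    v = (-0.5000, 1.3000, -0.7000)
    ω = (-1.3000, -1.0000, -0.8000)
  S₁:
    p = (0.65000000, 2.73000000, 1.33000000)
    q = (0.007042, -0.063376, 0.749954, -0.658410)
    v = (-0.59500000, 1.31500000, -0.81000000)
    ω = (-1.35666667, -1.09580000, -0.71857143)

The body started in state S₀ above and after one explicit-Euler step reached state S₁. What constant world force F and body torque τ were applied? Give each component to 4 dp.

v₁ − v₀ = (-0.09500000, 0.01500000, -0.11000000)
applied force F = (-1.9000, 0.3000, -2.2000)
ω₁ − ω₀ = (-0.05666667, -0.09580000, 0.08142857)
applied torque τ = (-0.1500, -0.1500, 0.1400)

F = (-1.9000, 0.3000, -2.2000)
τ = (-0.1500, -0.1500, 0.1400)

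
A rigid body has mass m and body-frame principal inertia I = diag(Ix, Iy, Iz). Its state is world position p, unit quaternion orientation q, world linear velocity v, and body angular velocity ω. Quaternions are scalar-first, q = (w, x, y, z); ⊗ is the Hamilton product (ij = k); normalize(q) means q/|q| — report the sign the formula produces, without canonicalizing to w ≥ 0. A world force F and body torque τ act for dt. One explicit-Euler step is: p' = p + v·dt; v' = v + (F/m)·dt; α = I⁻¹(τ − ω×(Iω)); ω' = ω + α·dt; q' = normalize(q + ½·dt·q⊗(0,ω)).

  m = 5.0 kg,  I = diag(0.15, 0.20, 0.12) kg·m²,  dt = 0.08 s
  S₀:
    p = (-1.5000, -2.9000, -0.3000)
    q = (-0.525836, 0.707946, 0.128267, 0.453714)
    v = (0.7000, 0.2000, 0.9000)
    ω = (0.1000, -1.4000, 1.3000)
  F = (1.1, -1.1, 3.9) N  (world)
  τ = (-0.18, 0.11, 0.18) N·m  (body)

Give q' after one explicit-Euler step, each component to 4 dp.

2q̇ = q⊗(0,ω) = (-0.4810490, 0.7493631, -0.1387880, -1.6875379)
q + ½dt·q⊗(0,ω), renormalized = (-0.5435, 0.7358, 0.1224, 0.3851)

q' = (-0.5435, 0.7358, 0.1224, 0.3851)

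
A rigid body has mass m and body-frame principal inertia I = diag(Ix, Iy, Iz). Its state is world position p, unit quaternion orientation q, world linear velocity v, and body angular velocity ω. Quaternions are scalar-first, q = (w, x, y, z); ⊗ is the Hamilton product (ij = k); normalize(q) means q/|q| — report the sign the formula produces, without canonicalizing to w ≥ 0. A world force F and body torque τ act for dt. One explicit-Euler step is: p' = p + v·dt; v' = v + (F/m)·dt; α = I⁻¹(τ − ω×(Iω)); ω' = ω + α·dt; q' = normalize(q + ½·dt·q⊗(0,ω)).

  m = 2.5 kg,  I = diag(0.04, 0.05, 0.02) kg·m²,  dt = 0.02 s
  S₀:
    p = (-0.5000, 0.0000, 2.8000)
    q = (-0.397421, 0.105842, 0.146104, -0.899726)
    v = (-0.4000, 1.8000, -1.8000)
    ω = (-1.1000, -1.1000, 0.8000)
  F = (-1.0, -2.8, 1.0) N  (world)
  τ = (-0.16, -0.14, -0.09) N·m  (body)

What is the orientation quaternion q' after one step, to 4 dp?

2q̇ = q⊗(0,ω) = (0.9969214, -0.4356523, 1.3421881, -0.2736486)
q' = normalize(q + ½dt·q⊗(0,ω)) = (-0.3874, 0.1015, 0.1595, -0.9023)

q' = (-0.3874, 0.1015, 0.1595, -0.9023)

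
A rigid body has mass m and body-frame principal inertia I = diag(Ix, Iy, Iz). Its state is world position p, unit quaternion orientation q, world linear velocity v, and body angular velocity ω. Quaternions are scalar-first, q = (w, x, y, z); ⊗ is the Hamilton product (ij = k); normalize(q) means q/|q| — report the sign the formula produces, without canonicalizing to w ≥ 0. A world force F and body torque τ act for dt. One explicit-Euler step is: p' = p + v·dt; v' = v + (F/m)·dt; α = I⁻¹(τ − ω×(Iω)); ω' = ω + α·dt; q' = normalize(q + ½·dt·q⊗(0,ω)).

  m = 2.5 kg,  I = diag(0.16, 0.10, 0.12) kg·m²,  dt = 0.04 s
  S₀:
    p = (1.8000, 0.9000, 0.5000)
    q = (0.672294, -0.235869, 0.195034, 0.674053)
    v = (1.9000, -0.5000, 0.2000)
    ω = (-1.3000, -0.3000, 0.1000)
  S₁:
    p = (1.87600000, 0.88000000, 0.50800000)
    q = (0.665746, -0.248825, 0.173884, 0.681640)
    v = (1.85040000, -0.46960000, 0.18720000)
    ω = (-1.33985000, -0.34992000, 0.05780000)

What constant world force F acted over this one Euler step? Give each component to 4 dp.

Δv = v₁−v₀ = (-0.04960000, 0.03040000, -0.01280000)
F = m·Δv/dt = (-3.1000, 1.9000, -0.8000)

F = (-3.1000, 1.9000, -0.8000)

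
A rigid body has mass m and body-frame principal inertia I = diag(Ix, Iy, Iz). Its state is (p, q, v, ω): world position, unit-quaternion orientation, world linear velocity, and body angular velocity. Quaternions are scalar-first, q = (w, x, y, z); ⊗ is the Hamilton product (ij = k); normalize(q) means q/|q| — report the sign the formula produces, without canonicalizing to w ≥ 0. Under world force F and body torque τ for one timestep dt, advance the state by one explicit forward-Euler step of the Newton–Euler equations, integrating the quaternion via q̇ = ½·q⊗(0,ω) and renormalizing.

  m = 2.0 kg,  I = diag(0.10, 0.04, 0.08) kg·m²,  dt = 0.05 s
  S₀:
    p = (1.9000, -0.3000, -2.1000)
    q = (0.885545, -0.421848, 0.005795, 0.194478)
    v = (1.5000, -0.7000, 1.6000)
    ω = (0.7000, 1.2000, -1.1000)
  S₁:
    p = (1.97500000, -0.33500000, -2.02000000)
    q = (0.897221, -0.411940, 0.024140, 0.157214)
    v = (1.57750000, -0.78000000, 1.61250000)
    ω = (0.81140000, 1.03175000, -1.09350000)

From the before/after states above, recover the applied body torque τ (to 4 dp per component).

Δω = ω₁−ω₀ = (0.11140000, -0.16825000, 0.00650000)
applied torque τ = (0.1700, -0.1500, -0.0400)

τ = (0.1700, -0.1500, -0.0400)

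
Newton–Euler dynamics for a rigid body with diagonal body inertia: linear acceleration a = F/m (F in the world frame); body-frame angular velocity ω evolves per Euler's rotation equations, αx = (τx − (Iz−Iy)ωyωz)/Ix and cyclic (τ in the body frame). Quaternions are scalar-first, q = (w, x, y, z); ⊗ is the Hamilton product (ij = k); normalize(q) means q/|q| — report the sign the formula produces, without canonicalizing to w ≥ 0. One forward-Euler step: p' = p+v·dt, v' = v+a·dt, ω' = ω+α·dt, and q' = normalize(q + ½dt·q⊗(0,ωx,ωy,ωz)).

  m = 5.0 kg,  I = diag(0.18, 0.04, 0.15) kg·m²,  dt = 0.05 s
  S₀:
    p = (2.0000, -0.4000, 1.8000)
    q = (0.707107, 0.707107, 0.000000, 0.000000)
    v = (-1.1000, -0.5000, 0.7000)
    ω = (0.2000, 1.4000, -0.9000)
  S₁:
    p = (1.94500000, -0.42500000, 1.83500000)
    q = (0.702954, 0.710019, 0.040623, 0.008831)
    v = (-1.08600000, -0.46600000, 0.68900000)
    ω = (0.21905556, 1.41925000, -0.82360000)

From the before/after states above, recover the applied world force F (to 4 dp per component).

velocity change Δv = (0.01400000, 0.03400000, -0.01100000)
applied force F = (1.4000, 3.4000, -1.1000)

F = (1.4000, 3.4000, -1.1000)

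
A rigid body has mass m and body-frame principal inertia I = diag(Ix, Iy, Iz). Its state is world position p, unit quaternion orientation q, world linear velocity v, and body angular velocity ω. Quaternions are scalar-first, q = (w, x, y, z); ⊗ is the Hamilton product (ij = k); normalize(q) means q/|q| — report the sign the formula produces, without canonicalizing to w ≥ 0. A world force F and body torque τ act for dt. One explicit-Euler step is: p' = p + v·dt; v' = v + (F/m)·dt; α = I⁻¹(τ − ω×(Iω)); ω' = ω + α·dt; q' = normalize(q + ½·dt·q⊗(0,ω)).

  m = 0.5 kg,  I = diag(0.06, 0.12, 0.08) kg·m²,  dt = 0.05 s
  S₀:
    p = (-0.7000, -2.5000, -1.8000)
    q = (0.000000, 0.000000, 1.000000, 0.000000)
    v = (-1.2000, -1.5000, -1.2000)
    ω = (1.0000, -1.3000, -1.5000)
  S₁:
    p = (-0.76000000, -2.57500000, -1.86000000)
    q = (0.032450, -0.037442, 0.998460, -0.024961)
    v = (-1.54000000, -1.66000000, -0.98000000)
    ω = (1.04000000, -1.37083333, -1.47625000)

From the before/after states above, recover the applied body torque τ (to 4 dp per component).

τ = (-0.0300, -0.1400, -0.0400)

ω₁ − ω₀ = (0.04000000, -0.07083333, 0.02375000)
I·α + gyro = (-0.0300, -0.1400, -0.0400)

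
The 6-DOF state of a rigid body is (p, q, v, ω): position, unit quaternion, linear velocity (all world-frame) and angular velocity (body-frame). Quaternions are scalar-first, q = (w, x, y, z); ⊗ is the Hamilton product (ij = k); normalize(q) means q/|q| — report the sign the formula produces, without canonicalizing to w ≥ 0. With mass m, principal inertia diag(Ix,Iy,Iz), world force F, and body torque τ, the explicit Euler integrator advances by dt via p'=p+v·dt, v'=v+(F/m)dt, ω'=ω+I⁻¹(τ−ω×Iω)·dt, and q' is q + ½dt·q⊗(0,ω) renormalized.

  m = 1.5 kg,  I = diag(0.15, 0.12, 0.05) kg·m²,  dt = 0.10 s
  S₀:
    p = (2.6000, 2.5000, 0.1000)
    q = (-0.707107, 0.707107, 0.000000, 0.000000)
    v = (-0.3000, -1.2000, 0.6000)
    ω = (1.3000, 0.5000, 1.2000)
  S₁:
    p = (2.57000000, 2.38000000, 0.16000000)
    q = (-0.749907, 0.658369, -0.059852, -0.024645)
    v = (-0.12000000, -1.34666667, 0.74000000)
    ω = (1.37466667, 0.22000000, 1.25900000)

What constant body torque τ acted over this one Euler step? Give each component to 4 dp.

τ = (0.0700, -0.1800, 0.0100)

ω₁ − ω₀ = (0.07466667, -0.28000000, 0.05900000)
I·α + gyro = (0.0700, -0.1800, 0.0100)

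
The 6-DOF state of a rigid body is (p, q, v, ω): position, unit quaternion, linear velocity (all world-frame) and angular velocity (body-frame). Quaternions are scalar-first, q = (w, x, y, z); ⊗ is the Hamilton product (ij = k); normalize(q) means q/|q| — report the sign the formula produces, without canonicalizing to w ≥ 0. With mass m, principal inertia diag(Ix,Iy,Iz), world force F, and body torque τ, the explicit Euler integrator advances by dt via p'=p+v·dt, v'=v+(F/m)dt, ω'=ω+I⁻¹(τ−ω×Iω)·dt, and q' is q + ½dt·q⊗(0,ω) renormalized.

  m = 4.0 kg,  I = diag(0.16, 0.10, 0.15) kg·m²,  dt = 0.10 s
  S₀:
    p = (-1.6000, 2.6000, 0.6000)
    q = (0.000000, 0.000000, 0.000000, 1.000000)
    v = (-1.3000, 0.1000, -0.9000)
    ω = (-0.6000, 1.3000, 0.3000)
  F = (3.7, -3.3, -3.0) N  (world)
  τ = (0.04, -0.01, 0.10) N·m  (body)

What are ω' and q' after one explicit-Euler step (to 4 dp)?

angular accel α = (0.1281, -0.0820, 0.3547)
ω + α·dt = (-0.5872, 1.2918, 0.3355)
Hamilton product q⊗(0,ω) = (-0.3000000, -1.3000000, -0.6000000, 0.0000000)
q + ½dt·q⊗(0,ω), renormalized = (-0.0150, -0.0648, -0.0299, 0.9973)

ω' = (-0.5872, 1.2918, 0.3355)
q' = (-0.0150, -0.0648, -0.0299, 0.9973)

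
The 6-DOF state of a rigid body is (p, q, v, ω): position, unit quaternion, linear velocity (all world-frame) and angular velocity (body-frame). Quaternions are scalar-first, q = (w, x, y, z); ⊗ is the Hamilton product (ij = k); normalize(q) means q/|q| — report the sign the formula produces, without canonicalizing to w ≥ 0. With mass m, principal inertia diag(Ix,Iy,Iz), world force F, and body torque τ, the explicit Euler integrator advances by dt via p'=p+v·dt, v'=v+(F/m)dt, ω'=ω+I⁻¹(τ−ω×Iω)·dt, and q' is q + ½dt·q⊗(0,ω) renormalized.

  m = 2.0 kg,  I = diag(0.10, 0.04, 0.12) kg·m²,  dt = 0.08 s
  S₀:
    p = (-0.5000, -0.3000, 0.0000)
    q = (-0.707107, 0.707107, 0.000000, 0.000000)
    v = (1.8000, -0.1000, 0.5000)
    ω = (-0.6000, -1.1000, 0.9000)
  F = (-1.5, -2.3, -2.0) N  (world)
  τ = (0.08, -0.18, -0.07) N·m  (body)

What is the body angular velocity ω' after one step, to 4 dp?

ω×(Iω) gyroscopic = (-0.0792, 0.0108, -0.0396)
angular accel α = (1.5920, -4.7700, -0.2533)
ω + α·dt = (-0.4726, -1.4816, 0.8797)

ω' = (-0.4726, -1.4816, 0.8797)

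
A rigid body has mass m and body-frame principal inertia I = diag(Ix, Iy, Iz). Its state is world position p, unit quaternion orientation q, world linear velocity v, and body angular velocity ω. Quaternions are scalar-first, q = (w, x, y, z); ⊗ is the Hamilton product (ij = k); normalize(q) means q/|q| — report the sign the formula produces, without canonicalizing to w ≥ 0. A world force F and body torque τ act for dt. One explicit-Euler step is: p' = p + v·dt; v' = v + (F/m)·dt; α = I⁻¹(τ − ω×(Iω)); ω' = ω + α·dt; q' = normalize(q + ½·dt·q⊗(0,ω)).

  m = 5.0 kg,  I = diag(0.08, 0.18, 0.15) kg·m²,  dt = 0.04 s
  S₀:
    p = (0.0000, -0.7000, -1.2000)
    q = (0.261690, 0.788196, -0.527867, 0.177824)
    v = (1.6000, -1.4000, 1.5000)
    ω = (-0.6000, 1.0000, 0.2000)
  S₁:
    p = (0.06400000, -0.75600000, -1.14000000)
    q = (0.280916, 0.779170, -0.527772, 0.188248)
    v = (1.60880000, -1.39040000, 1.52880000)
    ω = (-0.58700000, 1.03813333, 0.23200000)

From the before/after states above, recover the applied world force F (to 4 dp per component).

F = (1.1000, 1.2000, 3.6000)

velocity change Δv = (0.00880000, 0.00960000, 0.02880000)
F = m·Δv/dt = (1.1000, 1.2000, 3.6000)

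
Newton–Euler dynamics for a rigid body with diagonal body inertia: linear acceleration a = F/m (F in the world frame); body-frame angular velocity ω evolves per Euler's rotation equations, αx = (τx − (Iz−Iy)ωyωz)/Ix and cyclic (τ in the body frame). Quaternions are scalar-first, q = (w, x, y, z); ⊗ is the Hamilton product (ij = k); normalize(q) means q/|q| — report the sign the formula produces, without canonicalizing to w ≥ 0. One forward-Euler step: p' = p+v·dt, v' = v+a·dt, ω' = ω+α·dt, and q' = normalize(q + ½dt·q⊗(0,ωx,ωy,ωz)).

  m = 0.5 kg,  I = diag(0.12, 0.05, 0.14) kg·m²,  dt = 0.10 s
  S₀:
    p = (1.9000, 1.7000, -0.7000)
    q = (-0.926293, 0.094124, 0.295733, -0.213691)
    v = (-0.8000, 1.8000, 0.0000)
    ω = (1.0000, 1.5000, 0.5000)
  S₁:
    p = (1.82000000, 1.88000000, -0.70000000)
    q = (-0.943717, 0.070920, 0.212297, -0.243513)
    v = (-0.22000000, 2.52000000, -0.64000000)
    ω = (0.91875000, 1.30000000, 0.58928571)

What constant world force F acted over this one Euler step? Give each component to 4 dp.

F = (2.9000, 3.6000, -3.2000)

v₁ − v₀ = (0.58000000, 0.72000000, -0.64000000)
applied force F = (2.9000, 3.6000, -3.2000)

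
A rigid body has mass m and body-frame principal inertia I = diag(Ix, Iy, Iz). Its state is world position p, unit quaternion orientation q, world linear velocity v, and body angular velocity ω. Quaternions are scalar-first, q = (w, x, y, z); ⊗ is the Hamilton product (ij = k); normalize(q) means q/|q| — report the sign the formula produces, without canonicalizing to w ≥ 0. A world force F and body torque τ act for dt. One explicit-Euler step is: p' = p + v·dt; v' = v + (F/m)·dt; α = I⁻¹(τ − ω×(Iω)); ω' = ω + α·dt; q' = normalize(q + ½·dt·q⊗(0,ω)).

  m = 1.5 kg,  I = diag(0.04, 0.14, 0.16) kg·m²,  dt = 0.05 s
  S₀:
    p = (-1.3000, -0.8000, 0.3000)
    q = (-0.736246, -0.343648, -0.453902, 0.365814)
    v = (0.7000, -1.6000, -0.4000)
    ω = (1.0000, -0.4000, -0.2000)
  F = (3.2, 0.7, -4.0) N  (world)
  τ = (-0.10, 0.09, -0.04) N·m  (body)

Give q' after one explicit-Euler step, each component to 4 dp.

q' = (-0.7301, -0.3560, -0.4389, 0.3841)

2q̇ = q⊗(0,ω) = (0.2352500, -0.4991400, 0.5915828, 0.7386104)
q + ½dt·q⊗(0,ω), renormalized = (-0.7301, -0.3560, -0.4389, 0.3841)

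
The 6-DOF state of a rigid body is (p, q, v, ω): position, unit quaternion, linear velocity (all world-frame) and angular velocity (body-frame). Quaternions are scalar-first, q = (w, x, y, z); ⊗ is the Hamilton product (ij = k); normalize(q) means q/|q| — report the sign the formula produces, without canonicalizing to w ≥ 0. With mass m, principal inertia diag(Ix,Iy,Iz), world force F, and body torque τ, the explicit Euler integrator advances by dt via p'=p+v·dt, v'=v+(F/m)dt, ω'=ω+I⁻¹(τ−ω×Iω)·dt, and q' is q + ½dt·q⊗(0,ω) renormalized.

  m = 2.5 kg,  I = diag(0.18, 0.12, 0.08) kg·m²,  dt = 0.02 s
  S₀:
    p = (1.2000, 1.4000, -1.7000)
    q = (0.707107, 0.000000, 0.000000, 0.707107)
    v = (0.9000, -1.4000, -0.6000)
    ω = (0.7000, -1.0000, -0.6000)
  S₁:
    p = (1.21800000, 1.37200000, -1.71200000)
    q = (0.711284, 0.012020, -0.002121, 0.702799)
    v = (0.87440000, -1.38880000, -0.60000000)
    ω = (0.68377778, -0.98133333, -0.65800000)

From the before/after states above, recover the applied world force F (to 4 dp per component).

F = (-3.2000, 1.4000, 0.0000)

v₁ − v₀ = (-0.02560000, 0.01120000, 0.00000000)
F = m·Δv/dt = (-3.2000, 1.4000, 0.0000)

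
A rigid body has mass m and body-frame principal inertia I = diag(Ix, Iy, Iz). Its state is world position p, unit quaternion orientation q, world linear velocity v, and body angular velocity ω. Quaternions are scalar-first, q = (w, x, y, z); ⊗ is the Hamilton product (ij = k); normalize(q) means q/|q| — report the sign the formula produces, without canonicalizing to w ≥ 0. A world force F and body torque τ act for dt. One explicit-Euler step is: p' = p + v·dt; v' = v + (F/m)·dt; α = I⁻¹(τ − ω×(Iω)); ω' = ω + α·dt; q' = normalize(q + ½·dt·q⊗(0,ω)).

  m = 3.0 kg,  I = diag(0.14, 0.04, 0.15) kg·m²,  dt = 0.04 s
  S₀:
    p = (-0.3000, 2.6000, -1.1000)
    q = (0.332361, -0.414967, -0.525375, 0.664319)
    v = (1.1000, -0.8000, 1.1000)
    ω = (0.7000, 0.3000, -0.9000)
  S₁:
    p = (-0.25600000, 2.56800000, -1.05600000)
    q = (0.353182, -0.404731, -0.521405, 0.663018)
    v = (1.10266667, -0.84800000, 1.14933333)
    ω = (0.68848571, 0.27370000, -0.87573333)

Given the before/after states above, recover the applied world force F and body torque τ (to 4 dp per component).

F = (0.2000, -3.6000, 3.7000)
τ = (-0.0700, -0.0200, 0.0700)

v₁ − v₀ = (0.00266667, -0.04800000, 0.04933333)
applied force F = (0.2000, -3.6000, 3.7000)
Δω = ω₁−ω₀ = (-0.01151429, -0.02630000, 0.02426667)
τ = I·(Δω/dt) + ω₀×(Iω₀) = (-0.0700, -0.0200, 0.0700)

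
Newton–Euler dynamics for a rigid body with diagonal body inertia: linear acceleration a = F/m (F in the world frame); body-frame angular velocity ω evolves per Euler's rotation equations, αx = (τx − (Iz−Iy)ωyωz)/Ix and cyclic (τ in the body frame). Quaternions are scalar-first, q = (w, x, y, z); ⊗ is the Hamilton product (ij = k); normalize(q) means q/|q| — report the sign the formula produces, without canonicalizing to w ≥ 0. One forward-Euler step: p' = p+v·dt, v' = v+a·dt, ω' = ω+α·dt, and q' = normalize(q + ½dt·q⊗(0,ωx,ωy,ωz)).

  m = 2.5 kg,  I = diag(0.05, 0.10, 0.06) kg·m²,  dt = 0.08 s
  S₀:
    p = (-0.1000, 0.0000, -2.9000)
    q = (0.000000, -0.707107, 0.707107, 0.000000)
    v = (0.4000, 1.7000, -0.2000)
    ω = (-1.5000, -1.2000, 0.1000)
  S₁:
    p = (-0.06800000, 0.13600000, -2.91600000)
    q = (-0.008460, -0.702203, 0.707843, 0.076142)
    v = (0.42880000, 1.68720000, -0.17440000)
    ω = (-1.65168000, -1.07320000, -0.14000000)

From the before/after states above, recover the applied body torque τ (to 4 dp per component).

τ = (-0.0900, 0.1600, -0.0900)

Δω = ω₁−ω₀ = (-0.15168000, 0.12680000, -0.24000000)
gyro term ω₀×Iω₀ = (0.0048, 0.0015, 0.0900)
applied torque τ = (-0.0900, 0.1600, -0.0900)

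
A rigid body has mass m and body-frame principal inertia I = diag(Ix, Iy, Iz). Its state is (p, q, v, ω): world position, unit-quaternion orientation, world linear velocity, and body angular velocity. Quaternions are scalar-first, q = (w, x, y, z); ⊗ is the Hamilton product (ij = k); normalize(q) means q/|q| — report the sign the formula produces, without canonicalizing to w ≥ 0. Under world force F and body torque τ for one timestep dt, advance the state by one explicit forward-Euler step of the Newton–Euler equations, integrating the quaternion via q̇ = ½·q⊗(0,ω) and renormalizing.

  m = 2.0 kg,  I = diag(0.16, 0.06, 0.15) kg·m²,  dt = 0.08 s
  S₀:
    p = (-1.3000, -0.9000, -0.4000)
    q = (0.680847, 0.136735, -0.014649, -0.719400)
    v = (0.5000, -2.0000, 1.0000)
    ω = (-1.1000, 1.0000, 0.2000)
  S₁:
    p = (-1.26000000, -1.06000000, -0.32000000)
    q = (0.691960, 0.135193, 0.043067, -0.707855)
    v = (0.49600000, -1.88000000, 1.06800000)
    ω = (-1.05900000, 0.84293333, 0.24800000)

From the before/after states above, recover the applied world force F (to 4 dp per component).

F = (-0.1000, 3.0000, 1.7000)

Δv = v₁−v₀ = (-0.00400000, 0.12000000, 0.06800000)
applied force F = (-0.1000, 3.0000, 1.7000)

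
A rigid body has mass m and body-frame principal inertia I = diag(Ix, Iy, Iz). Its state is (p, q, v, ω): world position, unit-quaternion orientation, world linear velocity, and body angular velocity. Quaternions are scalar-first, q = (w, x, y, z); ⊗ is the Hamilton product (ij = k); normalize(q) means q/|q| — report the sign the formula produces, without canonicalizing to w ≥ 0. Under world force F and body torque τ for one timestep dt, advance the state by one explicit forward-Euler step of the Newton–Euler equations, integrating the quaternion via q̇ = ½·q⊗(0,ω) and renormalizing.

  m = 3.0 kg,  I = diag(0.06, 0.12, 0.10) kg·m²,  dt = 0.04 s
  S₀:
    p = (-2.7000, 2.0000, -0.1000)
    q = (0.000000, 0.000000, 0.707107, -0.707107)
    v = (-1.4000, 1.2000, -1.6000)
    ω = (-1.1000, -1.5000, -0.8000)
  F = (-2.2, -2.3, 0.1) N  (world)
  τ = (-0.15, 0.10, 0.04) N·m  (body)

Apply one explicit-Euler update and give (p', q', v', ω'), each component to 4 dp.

p' = (-2.7560, 2.0480, -0.1640)
q' = (0.0099, -0.0325, 0.7221, -0.6910)
v' = (-1.4293, 1.1693, -1.5987)
ω' = (-1.1840, -1.4549, -0.8236)

a = (-0.7333, -0.7667, 0.0333)
p' = p + v·dt = (-2.7560, 2.0480, -0.1640)
new velocity v' = (-1.4293, 1.1693, -1.5987)
precession coupling ω×(Iω) = (-0.0240, -0.0352, 0.0990)
α = I⁻¹(τ − ω×Iω) = (-2.1000, 1.1267, -0.5900)
ω + α·dt = (-1.1840, -1.4549, -0.8236)
Hamilton product q⊗(0,ω) = (0.4949749, -1.6263461, 0.7778177, 0.7778177)
q' = normalize(q + ½dt·q⊗(0,ω)) = (0.0099, -0.0325, 0.7221, -0.6910)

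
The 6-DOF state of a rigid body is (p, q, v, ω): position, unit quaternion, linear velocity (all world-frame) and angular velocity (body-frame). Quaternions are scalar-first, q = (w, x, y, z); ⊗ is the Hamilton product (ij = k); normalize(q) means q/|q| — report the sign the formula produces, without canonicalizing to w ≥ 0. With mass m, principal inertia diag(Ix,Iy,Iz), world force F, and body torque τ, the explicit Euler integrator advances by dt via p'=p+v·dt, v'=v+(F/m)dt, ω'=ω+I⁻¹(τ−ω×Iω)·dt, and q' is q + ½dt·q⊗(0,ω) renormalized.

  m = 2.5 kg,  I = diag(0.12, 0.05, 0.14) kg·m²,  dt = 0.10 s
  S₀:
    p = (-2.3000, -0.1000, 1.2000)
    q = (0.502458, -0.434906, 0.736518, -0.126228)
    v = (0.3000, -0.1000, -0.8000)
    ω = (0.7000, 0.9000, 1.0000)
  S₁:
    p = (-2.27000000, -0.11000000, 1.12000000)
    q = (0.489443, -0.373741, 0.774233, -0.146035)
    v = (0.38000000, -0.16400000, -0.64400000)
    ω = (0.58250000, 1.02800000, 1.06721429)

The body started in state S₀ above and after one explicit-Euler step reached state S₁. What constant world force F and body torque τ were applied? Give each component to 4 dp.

ω₁ − ω₀ = (-0.11750000, 0.12800000, 0.06721429)
τ = I·(Δω/dt) + ω₀×(Iω₀) = (-0.0600, 0.0500, 0.0500)
v₁ − v₀ = (0.08000000, -0.06400000, 0.15600000)
applied force F = (2.0000, -1.6000, 3.9000)

F = (2.0000, -1.6000, 3.9000)
τ = (-0.0600, 0.0500, 0.0500)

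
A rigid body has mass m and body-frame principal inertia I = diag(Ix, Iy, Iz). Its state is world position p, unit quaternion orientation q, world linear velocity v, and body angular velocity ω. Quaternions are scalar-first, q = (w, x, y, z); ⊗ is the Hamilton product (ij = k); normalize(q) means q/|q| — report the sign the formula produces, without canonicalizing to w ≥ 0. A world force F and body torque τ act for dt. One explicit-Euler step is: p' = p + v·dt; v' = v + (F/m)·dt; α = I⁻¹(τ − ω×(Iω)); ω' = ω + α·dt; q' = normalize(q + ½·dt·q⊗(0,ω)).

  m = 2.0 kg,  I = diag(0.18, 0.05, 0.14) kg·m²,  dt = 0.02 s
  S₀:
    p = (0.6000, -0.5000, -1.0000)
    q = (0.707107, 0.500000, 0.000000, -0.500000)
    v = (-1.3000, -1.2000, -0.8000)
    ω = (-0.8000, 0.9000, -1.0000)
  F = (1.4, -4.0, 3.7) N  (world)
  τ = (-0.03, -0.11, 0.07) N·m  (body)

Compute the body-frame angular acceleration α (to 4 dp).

ω×(Iω) gyroscopic = (-0.0810, 0.0320, 0.0936)
angular accel α = (0.2833, -2.8400, -0.1686)

α = (0.2833, -2.8400, -0.1686)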